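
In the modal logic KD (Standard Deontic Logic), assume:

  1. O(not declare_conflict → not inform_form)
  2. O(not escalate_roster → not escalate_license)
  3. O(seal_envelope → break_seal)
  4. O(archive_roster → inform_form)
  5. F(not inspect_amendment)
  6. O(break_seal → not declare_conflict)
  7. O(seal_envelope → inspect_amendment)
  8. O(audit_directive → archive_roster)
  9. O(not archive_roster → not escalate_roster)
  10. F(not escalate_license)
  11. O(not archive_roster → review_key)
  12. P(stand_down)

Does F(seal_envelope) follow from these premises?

Premise 10 is F(not escalate_license), i.e. O(escalate_license).
Premise 2 is O(not escalate_roster → not escalate_license); contrapositively O(escalate_license → escalate_roster). Since O(escalate_license) holds, K gives O(escalate_roster).
The contrapositive of premise 9 (O(not archive_roster → not escalate_roster)) is O(escalate_roster → archive_roster), and O(escalate_roster) is already established, so O(archive_roster).
Premise 4 is O(archive_roster → inform_form); since O(archive_roster), deontic closure gives O(inform_form).
Premise 1 is O(not declare_conflict → not inform_form); contrapositively O(inform_form → declare_conflict). Since O(inform_form) holds, K gives O(declare_conflict).
Premise 6, O(break_seal → not declare_conflict), contraposes to O(declare_conflict → not break_seal); with O(declare_conflict) we get O(not break_seal).
Premise 3, O(seal_envelope → break_seal), contraposes to O(not break_seal → not seal_envelope); with O(not break_seal) we get O(not seal_envelope).
Premises 5, 7, 8, 11, 12 do not contribute to this derivation.
So O(not seal_envelope) holds, i.e. F(seal_envelope). The claim follows.

Yes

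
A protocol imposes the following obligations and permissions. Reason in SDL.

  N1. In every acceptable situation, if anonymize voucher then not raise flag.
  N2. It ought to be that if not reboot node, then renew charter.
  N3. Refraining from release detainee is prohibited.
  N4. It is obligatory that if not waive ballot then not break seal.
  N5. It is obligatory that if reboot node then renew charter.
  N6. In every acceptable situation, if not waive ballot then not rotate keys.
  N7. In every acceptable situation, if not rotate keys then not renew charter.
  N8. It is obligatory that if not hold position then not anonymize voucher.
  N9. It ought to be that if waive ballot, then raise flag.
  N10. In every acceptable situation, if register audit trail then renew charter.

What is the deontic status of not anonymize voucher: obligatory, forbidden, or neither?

Obligatory

Premises 5 and 2 are O(reboot_node → renew_charter) and O(¬reboot_node → renew_charter); every ideal world satisfies reboot_node or ¬reboot_node, so in either case renew_charter holds — hence O(renew_charter).
The contrapositive of premise 7 (O(¬rotate_keys → ¬renew_charter)) is O(renew_charter → rotate_keys), and O(renew_charter) is already established, so O(rotate_keys).
Premise 6, O(¬waive_ballot → ¬rotate_keys), contraposes to O(rotate_keys → waive_ballot); with O(rotate_keys) we get O(waive_ballot).
Premise 9 is O(waive_ballot → raise_flag); since O(waive_ballot), deontic closure gives O(raise_flag).
The contrapositive of premise 1 (O(anonymize_voucher → ¬raise_flag)) is O(raise_flag → ¬anonymize_voucher), and O(raise_flag) is already established, so O(¬anonymize_voucher).
Premises 3, 4, 8, 10 do not contribute to this derivation.
Hence ¬anonymize_voucher is obligatory.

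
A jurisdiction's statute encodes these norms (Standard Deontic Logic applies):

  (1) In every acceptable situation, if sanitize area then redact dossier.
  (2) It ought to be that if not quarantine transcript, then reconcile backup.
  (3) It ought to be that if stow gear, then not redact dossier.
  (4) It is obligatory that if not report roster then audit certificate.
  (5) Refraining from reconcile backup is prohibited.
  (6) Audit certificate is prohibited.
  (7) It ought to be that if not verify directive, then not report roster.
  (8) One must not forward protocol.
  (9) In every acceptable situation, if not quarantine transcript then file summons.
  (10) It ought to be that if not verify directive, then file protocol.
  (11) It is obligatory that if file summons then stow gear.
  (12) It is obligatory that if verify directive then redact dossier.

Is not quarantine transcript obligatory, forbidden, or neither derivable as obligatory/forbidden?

Forbidden

Premise 6 is F(audit_certificate), i.e. O(¬audit_certificate).
The contrapositive of premise 4 (O(¬report_roster → audit_certificate)) is O(¬audit_certificate → report_roster), and O(¬audit_certificate) is already established, so O(report_roster).
The contrapositive of premise 7 (O(¬verify_directive → ¬report_roster)) is O(report_roster → verify_directive), and O(report_roster) is already established, so O(verify_directive).
Applying K to premise 12 (O(verify_directive → redact_dossier)) and O(verify_directive) yields O(redact_dossier).
Premise 3, O(stow_gear → ¬redact_dossier), contraposes to O(redact_dossier → ¬stow_gear); with O(redact_dossier) we get O(¬stow_gear).
The contrapositive of premise 11 (O(file_summons → stow_gear)) is O(¬stow_gear → ¬file_summons), and O(¬stow_gear) is already established, so O(¬file_summons).
Premise 9 is O(¬quarantine_transcript → file_summons); contrapositively O(¬file_summons → quarantine_transcript). Since O(¬file_summons) holds, K gives O(quarantine_transcript).
Premises 1, 2, 5, 8, 10 do not contribute to this derivation.
Thus O(quarantine_transcript), which is F(¬quarantine_transcript): ¬quarantine_transcript is forbidden.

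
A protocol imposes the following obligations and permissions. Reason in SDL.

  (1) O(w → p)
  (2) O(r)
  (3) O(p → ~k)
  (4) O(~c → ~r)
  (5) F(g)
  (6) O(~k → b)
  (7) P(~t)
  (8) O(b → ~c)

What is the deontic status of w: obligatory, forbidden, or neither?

Premise 2 gives O(r).
The contrapositive of premise 4 (O(~c → ~r)) is O(r → c), and O(r) is already established, so O(c).
The contrapositive of premise 8 (O(b → ~c)) is O(c → ~b), and O(c) is already established, so O(~b).
Premise 6, O(~k → b), contraposes to O(~b → k); with O(~b) we get O(k).
Premise 3 is O(p → ~k); contrapositively O(k → ~p). Since O(k) holds, K gives O(~p).
Premise 1 is O(w → p); contrapositively O(~p → ~w). Since O(~p) holds, K gives O(~w).
Premises 5, 7 do not contribute to this derivation.
Thus O(~w), which is F(w): w is forbidden.

Forbidden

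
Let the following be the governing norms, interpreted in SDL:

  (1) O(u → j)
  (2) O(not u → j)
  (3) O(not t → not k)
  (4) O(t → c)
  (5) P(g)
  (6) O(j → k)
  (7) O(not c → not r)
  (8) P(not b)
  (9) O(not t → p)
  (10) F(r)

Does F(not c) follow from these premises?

By case analysis on not u: premise 2 gives O(not u → j) and premise 1 gives O(u → j), so O(j) either way.
Premise 6 is O(j → k); since O(j), deontic closure gives O(k).
Premise 3 is O(not t → not k); contrapositively O(k → t). Since O(k) holds, K gives O(t).
Premise 4 is O(t → c); since O(t), deontic closure gives O(c).
Premises 5, 7, 8, 9, 10 do not contribute to this derivation.
So O(c) holds, i.e. F(not c). The claim follows.

Yes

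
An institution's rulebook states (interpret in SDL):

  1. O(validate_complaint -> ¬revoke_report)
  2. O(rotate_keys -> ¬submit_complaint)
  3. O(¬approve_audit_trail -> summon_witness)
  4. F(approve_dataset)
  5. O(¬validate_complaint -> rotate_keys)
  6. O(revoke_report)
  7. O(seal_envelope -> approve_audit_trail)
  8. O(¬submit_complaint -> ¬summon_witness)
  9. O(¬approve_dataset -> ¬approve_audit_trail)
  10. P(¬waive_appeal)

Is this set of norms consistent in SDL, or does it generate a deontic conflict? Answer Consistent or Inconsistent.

Inconsistent

Premise 6 states O(revoke_report) outright.
Premise 1 is O(validate_complaint -> ¬revoke_report); contrapositively O(revoke_report -> ¬validate_complaint). Since O(revoke_report) holds, K gives O(¬validate_complaint).
Applying K to premise 5 (O(¬validate_complaint -> rotate_keys)) and O(¬validate_complaint) yields O(rotate_keys).
With premise 2, O(rotate_keys -> ¬submit_complaint), the K-axiom yields O(¬submit_complaint).
Premise 8 is O(¬submit_complaint -> ¬summon_witness); since O(¬submit_complaint), deontic closure gives O(¬summon_witness).
Premise 3, O(¬approve_audit_trail -> summon_witness), contraposes to O(¬summon_witness -> approve_audit_trail); with O(¬summon_witness) we get O(approve_audit_trail).
Premise 9, O(¬approve_dataset -> ¬approve_audit_trail), contraposes to O(approve_audit_trail -> approve_dataset); with O(approve_audit_trail) we get O(approve_dataset).
But premise 4, F(approve_dataset), means O(¬approve_dataset).
We now have both O(approve_dataset) and O(¬approve_dataset) — approve_dataset is simultaneously obligatory and forbidden, violating the D-axiom.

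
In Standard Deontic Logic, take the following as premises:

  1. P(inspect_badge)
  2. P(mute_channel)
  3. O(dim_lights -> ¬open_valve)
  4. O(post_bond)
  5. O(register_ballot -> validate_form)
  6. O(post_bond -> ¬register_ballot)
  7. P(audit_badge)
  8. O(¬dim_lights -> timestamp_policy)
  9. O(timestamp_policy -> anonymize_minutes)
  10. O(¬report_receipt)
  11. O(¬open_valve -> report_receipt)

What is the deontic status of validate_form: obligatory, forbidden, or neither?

Neither

Premise 5 is O(register_ballot -> validate_form), but O(register_ballot) is not derivable from the premises, so it does not yield O(validate_form).
No premise or chain of K-axiom applications forces O(validate_form), and none forces O(¬validate_form). So validate_form is neither obligatory nor forbidden under these norms.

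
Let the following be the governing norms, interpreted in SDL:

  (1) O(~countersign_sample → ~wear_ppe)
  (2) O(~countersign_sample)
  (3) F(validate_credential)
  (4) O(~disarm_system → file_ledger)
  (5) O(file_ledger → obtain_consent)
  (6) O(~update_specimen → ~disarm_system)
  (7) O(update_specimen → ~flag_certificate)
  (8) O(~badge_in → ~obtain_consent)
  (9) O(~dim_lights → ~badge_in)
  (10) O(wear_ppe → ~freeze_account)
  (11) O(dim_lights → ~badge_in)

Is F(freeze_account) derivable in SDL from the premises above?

No

Premise 10 is O(wear_ppe → ~freeze_account), but O(wear_ppe) is not derivable from the premises, so it does not yield O(~freeze_account).
No other premise forces O(~freeze_account). An ideal world satisfying every premise can still have freeze_account true, so F(freeze_account) is not derivable.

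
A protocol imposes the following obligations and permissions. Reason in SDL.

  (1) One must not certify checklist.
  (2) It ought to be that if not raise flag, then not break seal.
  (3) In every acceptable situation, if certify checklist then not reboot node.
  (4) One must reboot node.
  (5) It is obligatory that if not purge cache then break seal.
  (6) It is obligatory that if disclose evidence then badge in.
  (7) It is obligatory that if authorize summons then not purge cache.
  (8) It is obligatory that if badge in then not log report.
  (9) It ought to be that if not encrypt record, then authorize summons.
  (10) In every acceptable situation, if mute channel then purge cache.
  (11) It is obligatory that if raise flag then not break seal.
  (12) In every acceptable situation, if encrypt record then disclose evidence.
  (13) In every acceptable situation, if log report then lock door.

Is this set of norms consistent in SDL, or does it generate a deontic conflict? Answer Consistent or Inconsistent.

Premise 3 is O(certify_checklist → ¬reboot_node), but O(certify_checklist) is not derivable from the premises, so it does not yield O(¬reboot_node).
So O(¬reboot_node) is not derivable, and the apparent clash with O(reboot_node) does not arise.
A world satisfying every obligation exists (e.g. authorize_summons=false, badge_in=true, break_seal=false, certify_checklist=false, disclose_evidence=true, encrypt_record=true, lock_door=false, log_report=false, mute_channel=false, purge_cache=true, raise_flag=false, reboot_node=true); no atom is both obligatory and forbidden, so the set is consistent.

Consistent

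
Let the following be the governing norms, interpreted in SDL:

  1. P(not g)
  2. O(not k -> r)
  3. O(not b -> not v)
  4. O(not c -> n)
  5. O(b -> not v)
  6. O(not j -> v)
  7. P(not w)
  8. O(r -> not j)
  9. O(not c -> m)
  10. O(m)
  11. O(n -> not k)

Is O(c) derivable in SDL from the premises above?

Yes

By case analysis on b: premise 5 gives O(b -> not v) and premise 3 gives O(not b -> not v), so O(not v) either way.
Premise 6, O(not j -> v), contraposes to O(not v -> j); with O(not v) we get O(j).
Premise 8, O(r -> not j), contraposes to O(j -> not r); with O(j) we get O(not r).
The contrapositive of premise 2 (O(not k -> r)) is O(not r -> k), and O(not r) is already established, so O(k).
Premise 11 is O(n -> not k); contrapositively O(k -> not n). Since O(k) holds, K gives O(not n).
Premise 4, O(not c -> n), contraposes to O(not n -> c); with O(not n) we get O(c).
Premises 1, 7, 9, 10 do not contribute to this derivation.
So O(c) follows.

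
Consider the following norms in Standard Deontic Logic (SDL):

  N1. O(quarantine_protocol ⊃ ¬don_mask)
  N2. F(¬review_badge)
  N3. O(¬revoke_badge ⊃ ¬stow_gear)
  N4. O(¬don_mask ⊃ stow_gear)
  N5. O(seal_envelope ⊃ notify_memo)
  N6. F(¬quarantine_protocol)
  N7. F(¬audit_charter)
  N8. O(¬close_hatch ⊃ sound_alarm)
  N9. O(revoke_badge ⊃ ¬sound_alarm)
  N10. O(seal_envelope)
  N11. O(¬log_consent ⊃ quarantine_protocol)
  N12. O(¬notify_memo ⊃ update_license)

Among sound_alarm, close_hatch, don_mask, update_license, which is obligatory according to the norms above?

close_hatch

Premise 6 is F(¬quarantine_protocol), i.e. O(quarantine_protocol).
Applying K to premise 1 (O(quarantine_protocol ⊃ ¬don_mask)) and O(quarantine_protocol) yields O(¬don_mask).
Applying K to premise 4 (O(¬don_mask ⊃ stow_gear)) and O(¬don_mask) yields O(stow_gear).
The contrapositive of premise 3 (O(¬revoke_badge ⊃ ¬stow_gear)) is O(stow_gear ⊃ revoke_badge), and O(stow_gear) is already established, so O(revoke_badge).
Premise 9 is O(revoke_badge ⊃ ¬sound_alarm); since O(revoke_badge), deontic closure gives O(¬sound_alarm).
The contrapositive of premise 8 (O(¬close_hatch ⊃ sound_alarm)) is O(¬sound_alarm ⊃ close_hatch), and O(¬sound_alarm) is already established, so O(close_hatch).
So O(close_hatch) holds — close_hatch is obligatory. None of the other listed options is made obligatory by any chain of premises.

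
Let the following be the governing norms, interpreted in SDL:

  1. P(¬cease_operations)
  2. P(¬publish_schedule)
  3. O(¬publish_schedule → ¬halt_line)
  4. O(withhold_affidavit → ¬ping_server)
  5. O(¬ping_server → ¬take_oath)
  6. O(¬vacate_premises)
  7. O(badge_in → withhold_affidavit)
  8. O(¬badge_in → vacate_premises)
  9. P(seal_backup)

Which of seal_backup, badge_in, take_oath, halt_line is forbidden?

Premise 6 states O(¬vacate_premises) outright.
Premise 8 is O(¬badge_in → vacate_premises); contrapositively O(¬vacate_premises → badge_in). Since O(¬vacate_premises) holds, K gives O(badge_in).
With premise 7, O(badge_in → withhold_affidavit), the K-axiom yields O(withhold_affidavit).
From O(withhold_affidavit) and premise 4, O(withhold_affidavit → ¬ping_server), we obtain O(¬ping_server).
Premise 5 is O(¬ping_server → ¬take_oath); since O(¬ping_server), deontic closure gives O(¬take_oath).
So O(¬take_oath) holds, i.e. take_oath is forbidden. None of the other listed options is forbidden under the premises.

take_oath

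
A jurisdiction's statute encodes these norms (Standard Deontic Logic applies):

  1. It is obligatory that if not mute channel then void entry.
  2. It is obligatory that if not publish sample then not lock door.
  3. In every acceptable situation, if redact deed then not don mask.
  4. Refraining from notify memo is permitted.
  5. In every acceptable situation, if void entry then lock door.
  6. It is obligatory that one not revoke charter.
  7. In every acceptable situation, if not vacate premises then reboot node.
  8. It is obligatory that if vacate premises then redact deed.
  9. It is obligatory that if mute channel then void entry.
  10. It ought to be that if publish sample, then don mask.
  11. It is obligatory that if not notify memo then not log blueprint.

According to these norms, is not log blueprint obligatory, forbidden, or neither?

Neither

Premise 11 is O(¬notify_memo → ¬log_blueprint), but O(¬notify_memo) is not derivable from the premises (the permission P(¬notify_memo) asserts only ¬O(notify_memo), not O(¬notify_memo)), so it does not yield O(¬log_blueprint).
No premise or chain of K-axiom applications forces O(¬log_blueprint), and none forces O(log_blueprint). So ¬log_blueprint is neither obligatory nor forbidden under these norms.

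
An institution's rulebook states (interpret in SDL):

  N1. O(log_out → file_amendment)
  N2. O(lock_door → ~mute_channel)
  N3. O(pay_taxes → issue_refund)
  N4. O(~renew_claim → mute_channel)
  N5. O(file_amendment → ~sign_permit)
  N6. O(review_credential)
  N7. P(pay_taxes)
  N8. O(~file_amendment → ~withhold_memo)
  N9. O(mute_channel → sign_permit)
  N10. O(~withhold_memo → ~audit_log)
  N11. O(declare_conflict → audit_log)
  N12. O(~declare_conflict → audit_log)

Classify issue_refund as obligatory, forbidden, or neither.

Neither

Premise 3 is O(pay_taxes → issue_refund), but O(pay_taxes) is not derivable from the premises (the permission P(pay_taxes) asserts only ~O(~pay_taxes), not O(pay_taxes)), so it does not yield O(issue_refund).
No premise or chain of K-axiom applications forces O(issue_refund), and none forces O(~issue_refund). So issue_refund is neither obligatory nor forbidden under these norms.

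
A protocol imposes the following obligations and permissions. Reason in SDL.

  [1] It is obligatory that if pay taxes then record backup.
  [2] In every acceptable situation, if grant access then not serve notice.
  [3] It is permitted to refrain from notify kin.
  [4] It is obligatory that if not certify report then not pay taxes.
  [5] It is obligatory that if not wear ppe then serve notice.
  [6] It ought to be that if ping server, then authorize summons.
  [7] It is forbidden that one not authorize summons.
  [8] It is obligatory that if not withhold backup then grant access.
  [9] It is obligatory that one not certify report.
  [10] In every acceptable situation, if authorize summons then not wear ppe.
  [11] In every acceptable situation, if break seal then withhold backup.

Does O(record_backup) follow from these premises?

Premise 1 is O(pay_taxes → record_backup), but O(pay_taxes) is not derivable from the premises, so it does not yield O(record_backup).
No other premise forces O(record_backup). An ideal world satisfying every premise can still have record_backup false, so O(record_backup) is not derivable.

No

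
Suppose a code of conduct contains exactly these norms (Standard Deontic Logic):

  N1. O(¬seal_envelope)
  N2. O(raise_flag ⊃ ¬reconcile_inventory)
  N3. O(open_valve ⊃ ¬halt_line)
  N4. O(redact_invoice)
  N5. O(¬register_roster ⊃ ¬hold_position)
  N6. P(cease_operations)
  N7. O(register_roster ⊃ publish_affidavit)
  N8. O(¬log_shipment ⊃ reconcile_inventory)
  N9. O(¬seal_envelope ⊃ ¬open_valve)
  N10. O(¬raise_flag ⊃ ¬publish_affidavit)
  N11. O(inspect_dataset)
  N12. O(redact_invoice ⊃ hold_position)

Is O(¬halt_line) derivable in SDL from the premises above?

No

Premise 3 is O(open_valve ⊃ ¬halt_line), but O(open_valve) is not derivable from the premises, so it does not yield O(¬halt_line).
No other premise forces O(¬halt_line). An ideal world satisfying every premise can still have ¬halt_line false, so O(¬halt_line) is not derivable.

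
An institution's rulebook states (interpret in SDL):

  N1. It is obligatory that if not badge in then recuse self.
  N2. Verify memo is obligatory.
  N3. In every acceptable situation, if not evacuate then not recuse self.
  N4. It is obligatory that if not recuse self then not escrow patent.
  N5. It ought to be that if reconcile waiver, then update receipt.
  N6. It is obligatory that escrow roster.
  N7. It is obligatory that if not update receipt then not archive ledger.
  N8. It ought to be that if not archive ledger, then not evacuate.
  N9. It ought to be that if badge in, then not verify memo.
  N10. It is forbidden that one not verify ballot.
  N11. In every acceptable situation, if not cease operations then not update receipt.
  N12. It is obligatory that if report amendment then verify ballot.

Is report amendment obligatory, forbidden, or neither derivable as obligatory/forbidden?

Premise 12 is O(report_amendment → verify_ballot); even if O(verify_ballot) held, inferring O(report_amendment) would be affirming the consequent — invalid.
No premise or chain of K-axiom applications forces O(report_amendment), and none forces O(¬report_amendment). So report_amendment is neither obligatory nor forbidden under these norms.

Neither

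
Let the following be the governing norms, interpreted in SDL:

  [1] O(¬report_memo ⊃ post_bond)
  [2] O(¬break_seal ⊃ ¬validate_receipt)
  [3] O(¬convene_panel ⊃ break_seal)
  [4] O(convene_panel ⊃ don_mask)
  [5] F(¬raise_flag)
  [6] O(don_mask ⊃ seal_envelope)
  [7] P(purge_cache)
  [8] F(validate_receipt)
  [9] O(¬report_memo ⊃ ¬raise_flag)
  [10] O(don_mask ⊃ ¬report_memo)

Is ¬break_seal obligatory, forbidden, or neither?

Forbidden

Premise 5, F(¬raise_flag), is equivalent to O(raise_flag).
The contrapositive of premise 9 (O(¬report_memo ⊃ ¬raise_flag)) is O(raise_flag ⊃ report_memo), and O(raise_flag) is already established, so O(report_memo).
Premise 10 is O(don_mask ⊃ ¬report_memo); contrapositively O(report_memo ⊃ ¬don_mask). Since O(report_memo) holds, K gives O(¬don_mask).
The contrapositive of premise 4 (O(convene_panel ⊃ don_mask)) is O(¬don_mask ⊃ ¬convene_panel), and O(¬don_mask) is already established, so O(¬convene_panel).
With premise 3, O(¬convene_panel ⊃ break_seal), the K-axiom yields O(break_seal).
Premises 1, 2, 6, 7, 8 do not contribute to this derivation.
Thus O(break_seal), which is F(¬break_seal): ¬break_seal is forbidden.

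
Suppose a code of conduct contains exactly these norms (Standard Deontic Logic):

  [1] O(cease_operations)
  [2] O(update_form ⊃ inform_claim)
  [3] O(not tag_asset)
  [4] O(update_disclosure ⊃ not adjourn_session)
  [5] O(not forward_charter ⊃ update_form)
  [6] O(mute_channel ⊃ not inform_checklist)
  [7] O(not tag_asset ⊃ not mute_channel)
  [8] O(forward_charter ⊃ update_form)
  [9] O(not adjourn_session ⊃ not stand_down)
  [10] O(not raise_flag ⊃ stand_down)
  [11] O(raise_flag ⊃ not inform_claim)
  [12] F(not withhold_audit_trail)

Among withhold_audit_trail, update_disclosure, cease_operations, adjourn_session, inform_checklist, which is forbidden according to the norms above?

update_disclosure

By case analysis on not forward_charter: premise 5 gives O(not forward_charter ⊃ update_form) and premise 8 gives O(forward_charter ⊃ update_form), so O(update_form) either way.
From O(update_form) and premise 2, O(update_form ⊃ inform_claim), we obtain O(inform_claim).
Premise 11 is O(raise_flag ⊃ not inform_claim); contrapositively O(inform_claim ⊃ not raise_flag). Since O(inform_claim) holds, K gives O(not raise_flag).
Applying K to premise 10 (O(not raise_flag ⊃ stand_down)) and O(not raise_flag) yields O(stand_down).
Premise 9, O(not adjourn_session ⊃ not stand_down), contraposes to O(stand_down ⊃ adjourn_session); with O(stand_down) we get O(adjourn_session).
Premise 4 is O(update_disclosure ⊃ not adjourn_session); contrapositively O(adjourn_session ⊃ not update_disclosure). Since O(adjourn_session) holds, K gives O(not update_disclosure).
So O(not update_disclosure) holds, i.e. update_disclosure is forbidden. None of the other listed options is forbidden under the premises.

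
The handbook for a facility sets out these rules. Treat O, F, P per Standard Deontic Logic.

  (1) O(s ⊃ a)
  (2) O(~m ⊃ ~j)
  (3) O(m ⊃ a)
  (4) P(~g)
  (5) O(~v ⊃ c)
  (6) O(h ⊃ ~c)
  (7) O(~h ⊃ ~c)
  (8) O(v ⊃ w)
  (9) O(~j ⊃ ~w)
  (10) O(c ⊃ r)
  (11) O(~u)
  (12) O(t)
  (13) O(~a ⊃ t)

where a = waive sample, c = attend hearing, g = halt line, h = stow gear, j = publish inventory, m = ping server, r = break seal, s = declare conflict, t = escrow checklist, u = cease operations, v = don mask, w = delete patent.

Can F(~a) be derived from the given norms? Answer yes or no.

Yes

Premises 6 and 7 cover both cases: O(h ⊃ ~c) and O(~h ⊃ ~c). Since h ∨ ~h is a tautology, O(~c) follows.
Premise 5 is O(~v ⊃ c); contrapositively O(~c ⊃ v). Since O(~c) holds, K gives O(v).
Applying K to premise 8 (O(v ⊃ w)) and O(v) yields O(w).
Premise 9 is O(~j ⊃ ~w); contrapositively O(w ⊃ j). Since O(w) holds, K gives O(j).
Premise 2 is O(~m ⊃ ~j); contrapositively O(j ⊃ m). Since O(j) holds, K gives O(m).
Premise 3 is O(m ⊃ a); since O(m), deontic closure gives O(a).
Premises 1, 4, 10, 11, 12, 13 do not contribute to this derivation.
So O(a) holds, i.e. F(~a). The claim follows.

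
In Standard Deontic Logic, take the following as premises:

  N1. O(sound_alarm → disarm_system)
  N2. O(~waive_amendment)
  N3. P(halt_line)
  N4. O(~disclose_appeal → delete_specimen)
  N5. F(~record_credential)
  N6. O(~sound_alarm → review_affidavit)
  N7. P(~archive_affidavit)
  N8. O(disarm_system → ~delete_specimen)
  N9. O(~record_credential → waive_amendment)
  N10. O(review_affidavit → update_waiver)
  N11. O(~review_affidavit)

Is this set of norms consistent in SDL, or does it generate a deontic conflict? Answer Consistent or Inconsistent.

Premise 9 is O(~record_credential → waive_amendment), but O(~record_credential) is not derivable from the premises, so it does not yield O(waive_amendment).
So O(waive_amendment) is not derivable, and the apparent clash with O(~waive_amendment) does not arise.
A world satisfying every obligation exists (e.g. archive_affidavit=false, delete_specimen=false, disarm_system=true, disclose_appeal=true, halt_line=false, record_credential=true, review_affidavit=false, sound_alarm=true, update_waiver=false, waive_amendment=false); no atom is both obligatory and forbidden, so the set is consistent.

Consistent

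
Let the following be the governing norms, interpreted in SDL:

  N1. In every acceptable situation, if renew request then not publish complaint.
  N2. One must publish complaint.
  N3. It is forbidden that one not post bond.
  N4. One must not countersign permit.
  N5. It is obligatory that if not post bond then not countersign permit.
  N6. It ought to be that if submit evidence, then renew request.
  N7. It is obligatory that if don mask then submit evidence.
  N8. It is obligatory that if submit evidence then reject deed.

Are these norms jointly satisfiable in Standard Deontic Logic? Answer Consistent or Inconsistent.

Premise 5 is O(¬post_bond → ¬countersign_permit); even if O(¬countersign_permit) held, inferring O(¬post_bond) would be affirming the consequent — invalid.
So O(¬post_bond) is not derivable, and the apparent clash with O(post_bond) does not arise.
A world satisfying every obligation exists (e.g. countersign_permit=false, don_mask=false, post_bond=true, publish_complaint=true, reject_deed=false, renew_request=false, submit_evidence=false); no atom is both obligatory and forbidden, so the set is consistent.

Consistent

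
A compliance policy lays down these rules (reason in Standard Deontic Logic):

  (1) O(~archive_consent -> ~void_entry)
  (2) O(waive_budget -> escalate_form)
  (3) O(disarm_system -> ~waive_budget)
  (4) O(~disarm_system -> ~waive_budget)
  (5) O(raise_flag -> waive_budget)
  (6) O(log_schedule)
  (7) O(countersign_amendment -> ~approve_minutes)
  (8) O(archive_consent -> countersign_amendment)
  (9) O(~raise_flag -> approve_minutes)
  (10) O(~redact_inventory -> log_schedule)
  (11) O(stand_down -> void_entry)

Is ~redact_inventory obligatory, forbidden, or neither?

Neither

Premise 10 is O(~redact_inventory -> log_schedule); even if O(log_schedule) held, inferring O(~redact_inventory) would be affirming the consequent — invalid.
No premise or chain of K-axiom applications forces O(~redact_inventory), and none forces O(redact_inventory). So ~redact_inventory is neither obligatory nor forbidden under these norms.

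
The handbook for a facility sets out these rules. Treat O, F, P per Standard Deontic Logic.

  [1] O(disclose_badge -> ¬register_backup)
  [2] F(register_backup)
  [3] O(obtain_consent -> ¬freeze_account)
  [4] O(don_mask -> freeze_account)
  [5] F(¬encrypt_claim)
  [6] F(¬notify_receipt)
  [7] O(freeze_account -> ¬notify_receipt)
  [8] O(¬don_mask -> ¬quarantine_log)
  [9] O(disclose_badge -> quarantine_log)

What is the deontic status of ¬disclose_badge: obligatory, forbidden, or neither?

Premise 6, F(¬notify_receipt), is equivalent to O(notify_receipt).
Premise 7, O(freeze_account -> ¬notify_receipt), contraposes to O(notify_receipt -> ¬freeze_account); with O(notify_receipt) we get O(¬freeze_account).
The contrapositive of premise 4 (O(don_mask -> freeze_account)) is O(¬freeze_account -> ¬don_mask), and O(¬freeze_account) is already established, so O(¬don_mask).
Premise 8 is O(¬don_mask -> ¬quarantine_log); since O(¬don_mask), deontic closure gives O(¬quarantine_log).
Premise 9, O(disclose_badge -> quarantine_log), contraposes to O(¬quarantine_log -> ¬disclose_badge); with O(¬quarantine_log) we get O(¬disclose_badge).
Premises 1, 2, 3, 5 do not contribute to this derivation.
Hence ¬disclose_badge is obligatory.

Obligatory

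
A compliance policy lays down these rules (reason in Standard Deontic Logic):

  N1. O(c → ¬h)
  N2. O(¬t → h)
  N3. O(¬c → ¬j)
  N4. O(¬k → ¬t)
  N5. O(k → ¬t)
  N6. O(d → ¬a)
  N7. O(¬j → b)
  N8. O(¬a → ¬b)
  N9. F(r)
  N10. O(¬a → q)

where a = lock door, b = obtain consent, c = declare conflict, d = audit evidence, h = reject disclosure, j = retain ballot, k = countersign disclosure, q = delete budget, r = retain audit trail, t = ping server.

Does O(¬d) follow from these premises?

By case analysis on k: premise 5 gives O(k → ¬t) and premise 4 gives O(¬k → ¬t), so O(¬t) either way.
Premise 2 is O(¬t → h); since O(¬t), deontic closure gives O(h).
Premise 1, O(c → ¬h), contraposes to O(h → ¬c); with O(h) we get O(¬c).
Applying K to premise 3 (O(¬c → ¬j)) and O(¬c) yields O(¬j).
With premise 7, O(¬j → b), the K-axiom yields O(b).
Premise 8, O(¬a → ¬b), contraposes to O(b → a); with O(b) we get O(a).
Premise 6, O(d → ¬a), contraposes to O(a → ¬d); with O(a) we get O(¬d).
Premises 9, 10 do not contribute to this derivation.
So O(¬d) follows.

Yes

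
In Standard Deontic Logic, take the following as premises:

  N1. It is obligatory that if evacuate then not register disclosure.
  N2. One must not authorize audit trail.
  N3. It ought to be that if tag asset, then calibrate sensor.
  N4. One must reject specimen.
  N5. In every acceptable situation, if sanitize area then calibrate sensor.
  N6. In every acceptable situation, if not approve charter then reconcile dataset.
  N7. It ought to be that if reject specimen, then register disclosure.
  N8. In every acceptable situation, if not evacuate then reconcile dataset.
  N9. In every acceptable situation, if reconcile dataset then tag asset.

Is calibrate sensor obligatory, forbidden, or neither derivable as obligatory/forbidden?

Obligatory

From premise 4 we have O(reject_specimen).
From O(reject_specimen) and premise 7, O(reject_specimen → register_disclosure), we obtain O(register_disclosure).
The contrapositive of premise 1 (O(evacuate → ¬register_disclosure)) is O(register_disclosure → ¬evacuate), and O(register_disclosure) is already established, so O(¬evacuate).
With premise 8, O(¬evacuate → reconcile_dataset), the K-axiom yields O(reconcile_dataset).
With premise 9, O(reconcile_dataset → tag_asset), the K-axiom yields O(tag_asset).
Premise 3 is O(tag_asset → calibrate_sensor); since O(tag_asset), deontic closure gives O(calibrate_sensor).
Premises 2, 5, 6 do not contribute to this derivation.
Hence calibrate_sensor is obligatory.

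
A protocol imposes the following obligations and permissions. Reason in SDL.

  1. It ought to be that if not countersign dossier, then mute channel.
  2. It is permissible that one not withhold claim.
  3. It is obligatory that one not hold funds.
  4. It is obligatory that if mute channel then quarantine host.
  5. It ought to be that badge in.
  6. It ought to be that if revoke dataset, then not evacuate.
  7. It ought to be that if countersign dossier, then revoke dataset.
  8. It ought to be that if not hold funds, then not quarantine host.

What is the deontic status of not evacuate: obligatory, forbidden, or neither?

Obligatory

From premise 3 we have O(¬hold_funds).
With premise 8, O(¬hold_funds → ¬quarantine_host), the K-axiom yields O(¬quarantine_host).
Premise 4, O(mute_channel → quarantine_host), contraposes to O(¬quarantine_host → ¬mute_channel); with O(¬quarantine_host) we get O(¬mute_channel).
Premise 1 is O(¬countersign_dossier → mute_channel); contrapositively O(¬mute_channel → countersign_dossier). Since O(¬mute_channel) holds, K gives O(countersign_dossier).
With premise 7, O(countersign_dossier → revoke_dataset), the K-axiom yields O(revoke_dataset).
Applying K to premise 6 (O(revoke_dataset → ¬evacuate)) and O(revoke_dataset) yields O(¬evacuate).
Premises 2, 5 do not contribute to this derivation.
Hence ¬evacuate is obligatory.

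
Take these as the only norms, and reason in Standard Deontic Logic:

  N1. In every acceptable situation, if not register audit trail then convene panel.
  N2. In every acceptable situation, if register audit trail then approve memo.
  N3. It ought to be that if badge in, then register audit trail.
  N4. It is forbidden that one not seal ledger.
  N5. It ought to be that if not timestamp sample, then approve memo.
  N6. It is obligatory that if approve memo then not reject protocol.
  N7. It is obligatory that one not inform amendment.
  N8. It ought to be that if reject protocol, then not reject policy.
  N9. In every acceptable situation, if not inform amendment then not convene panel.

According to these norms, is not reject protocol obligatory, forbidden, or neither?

Obligatory

From premise 7 we have O(¬inform_amendment).
Premise 9 is O(¬inform_amendment → ¬convene_panel); since O(¬inform_amendment), deontic closure gives O(¬convene_panel).
Premise 1, O(¬register_audit_trail → convene_panel), contraposes to O(¬convene_panel → register_audit_trail); with O(¬convene_panel) we get O(register_audit_trail).
With premise 2, O(register_audit_trail → approve_memo), the K-axiom yields O(approve_memo).
With premise 6, O(approve_memo → ¬reject_protocol), the K-axiom yields O(¬reject_protocol).
Premises 3, 4, 5, 8 do not contribute to this derivation.
Hence ¬reject_protocol is obligatory.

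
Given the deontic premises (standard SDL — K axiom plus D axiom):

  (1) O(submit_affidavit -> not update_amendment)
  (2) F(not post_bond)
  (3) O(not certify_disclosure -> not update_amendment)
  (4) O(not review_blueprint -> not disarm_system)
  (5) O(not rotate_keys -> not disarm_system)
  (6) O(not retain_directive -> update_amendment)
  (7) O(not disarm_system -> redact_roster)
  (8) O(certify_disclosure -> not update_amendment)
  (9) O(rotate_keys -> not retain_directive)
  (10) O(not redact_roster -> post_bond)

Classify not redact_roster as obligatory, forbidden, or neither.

Forbidden

Premises 3 and 8 cover both cases: O(not certify_disclosure -> not update_amendment) and O(certify_disclosure -> not update_amendment). Since not certify_disclosure ∨ certify_disclosure is a tautology, O(not update_amendment) follows.
The contrapositive of premise 6 (O(not retain_directive -> update_amendment)) is O(not update_amendment -> retain_directive), and O(not update_amendment) is already established, so O(retain_directive).
Premise 9, O(rotate_keys -> not retain_directive), contraposes to O(retain_directive -> not rotate_keys); with O(retain_directive) we get O(not rotate_keys).
Applying K to premise 5 (O(not rotate_keys -> not disarm_system)) and O(not rotate_keys) yields O(not disarm_system).
Premise 7 is O(not disarm_system -> redact_roster); since O(not disarm_system), deontic closure gives O(redact_roster).
Premises 1, 2, 4, 10 do not contribute to this derivation.
Thus O(redact_roster), which is F(not redact_roster): not redact_roster is forbidden.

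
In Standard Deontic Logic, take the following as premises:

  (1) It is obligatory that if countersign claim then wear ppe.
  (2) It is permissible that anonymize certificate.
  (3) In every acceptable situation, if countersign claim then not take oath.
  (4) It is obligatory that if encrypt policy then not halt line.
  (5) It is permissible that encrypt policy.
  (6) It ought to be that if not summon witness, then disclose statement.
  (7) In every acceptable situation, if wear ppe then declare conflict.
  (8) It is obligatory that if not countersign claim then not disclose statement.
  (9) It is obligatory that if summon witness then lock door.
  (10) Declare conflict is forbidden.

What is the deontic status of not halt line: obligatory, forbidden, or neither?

Neither

Premise 4 is O(encrypt_policy → ¬halt_line), but O(encrypt_policy) is not derivable from the premises (the permission P(encrypt_policy) asserts only ¬O(¬encrypt_policy), not O(encrypt_policy)), so it does not yield O(¬halt_line).
No premise or chain of K-axiom applications forces O(¬halt_line), and none forces O(halt_line). So ¬halt_line is neither obligatory nor forbidden under these norms.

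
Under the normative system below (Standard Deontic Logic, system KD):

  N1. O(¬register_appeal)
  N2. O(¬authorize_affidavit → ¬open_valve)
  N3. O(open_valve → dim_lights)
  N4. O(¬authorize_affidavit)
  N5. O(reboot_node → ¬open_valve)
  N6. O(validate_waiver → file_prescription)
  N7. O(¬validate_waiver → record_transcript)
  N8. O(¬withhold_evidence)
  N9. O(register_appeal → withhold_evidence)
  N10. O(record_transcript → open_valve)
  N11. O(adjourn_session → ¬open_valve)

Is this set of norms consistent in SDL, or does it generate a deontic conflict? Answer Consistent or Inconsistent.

Premise 9 is O(register_appeal → withhold_evidence), but O(register_appeal) is not derivable from the premises, so it does not yield O(withhold_evidence).
So O(withhold_evidence) is not derivable, and the apparent clash with O(¬withhold_evidence) does not arise.
A world satisfying every obligation exists (e.g. adjourn_session=false, authorize_affidavit=false, dim_lights=false, file_prescription=true, open_valve=false, reboot_node=false, record_transcript=false, register_appeal=false, validate_waiver=true, withhold_evidence=false); no atom is both obligatory and forbidden, so the set is consistent.

Consistent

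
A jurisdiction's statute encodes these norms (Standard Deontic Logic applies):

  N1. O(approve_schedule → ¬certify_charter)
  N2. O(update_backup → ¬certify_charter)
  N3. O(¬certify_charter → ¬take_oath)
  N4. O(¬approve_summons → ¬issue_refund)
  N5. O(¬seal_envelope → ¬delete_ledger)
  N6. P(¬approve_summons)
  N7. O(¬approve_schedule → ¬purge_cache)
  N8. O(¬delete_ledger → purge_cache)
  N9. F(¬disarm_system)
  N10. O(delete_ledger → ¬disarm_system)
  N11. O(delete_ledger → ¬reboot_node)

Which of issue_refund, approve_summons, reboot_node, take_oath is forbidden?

take_oath

F(¬disarm_system) at premise 9 means O(disarm_system).
The contrapositive of premise 10 (O(delete_ledger → ¬disarm_system)) is O(disarm_system → ¬delete_ledger), and O(disarm_system) is already established, so O(¬delete_ledger).
From O(¬delete_ledger) and premise 8, O(¬delete_ledger → purge_cache), we obtain O(purge_cache).
Premise 7, O(¬approve_schedule → ¬purge_cache), contraposes to O(purge_cache → approve_schedule); with O(purge_cache) we get O(approve_schedule).
Premise 1 is O(approve_schedule → ¬certify_charter); since O(approve_schedule), deontic closure gives O(¬certify_charter).
From O(¬certify_charter) and premise 3, O(¬certify_charter → ¬take_oath), we obtain O(¬take_oath).
So O(¬take_oath) holds, i.e. take_oath is forbidden. None of the other listed options is forbidden under the premises.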